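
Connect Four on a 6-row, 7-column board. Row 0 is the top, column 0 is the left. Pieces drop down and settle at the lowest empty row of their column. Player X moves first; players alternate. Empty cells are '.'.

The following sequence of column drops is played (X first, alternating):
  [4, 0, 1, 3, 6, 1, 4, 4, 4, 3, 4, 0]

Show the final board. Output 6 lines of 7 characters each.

Move 1: X drops in col 4, lands at row 5
Move 2: O drops in col 0, lands at row 5
Move 3: X drops in col 1, lands at row 5
Move 4: O drops in col 3, lands at row 5
Move 5: X drops in col 6, lands at row 5
Move 6: O drops in col 1, lands at row 4
Move 7: X drops in col 4, lands at row 4
Move 8: O drops in col 4, lands at row 3
Move 9: X drops in col 4, lands at row 2
Move 10: O drops in col 3, lands at row 4
Move 11: X drops in col 4, lands at row 1
Move 12: O drops in col 0, lands at row 4

Answer: .......
....X..
....X..
....O..
OO.OX..
OX.OX.X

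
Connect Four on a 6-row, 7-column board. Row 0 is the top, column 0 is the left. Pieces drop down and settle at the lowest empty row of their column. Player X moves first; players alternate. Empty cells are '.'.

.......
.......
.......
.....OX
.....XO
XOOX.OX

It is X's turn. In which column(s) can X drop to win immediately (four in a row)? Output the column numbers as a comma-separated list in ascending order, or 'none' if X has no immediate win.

col 0: drop X → no win
col 1: drop X → no win
col 2: drop X → no win
col 3: drop X → no win
col 4: drop X → no win
col 5: drop X → no win
col 6: drop X → no win

Answer: none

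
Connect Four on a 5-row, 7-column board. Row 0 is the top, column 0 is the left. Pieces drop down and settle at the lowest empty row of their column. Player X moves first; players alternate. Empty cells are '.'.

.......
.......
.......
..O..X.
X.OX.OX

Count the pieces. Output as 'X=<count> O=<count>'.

X=4 O=3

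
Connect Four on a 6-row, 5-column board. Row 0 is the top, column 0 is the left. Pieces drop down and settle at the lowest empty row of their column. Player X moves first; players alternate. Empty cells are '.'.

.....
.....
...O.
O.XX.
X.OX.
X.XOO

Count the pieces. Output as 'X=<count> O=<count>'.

X=6 O=5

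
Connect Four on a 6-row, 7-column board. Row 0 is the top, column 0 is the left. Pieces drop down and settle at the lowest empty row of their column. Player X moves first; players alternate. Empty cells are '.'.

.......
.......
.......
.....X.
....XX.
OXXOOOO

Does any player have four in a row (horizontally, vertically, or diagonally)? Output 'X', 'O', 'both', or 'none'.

O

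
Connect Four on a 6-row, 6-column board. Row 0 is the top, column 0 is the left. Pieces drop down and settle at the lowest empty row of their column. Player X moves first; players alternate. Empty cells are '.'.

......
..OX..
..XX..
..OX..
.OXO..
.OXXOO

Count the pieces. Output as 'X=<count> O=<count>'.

X=7 O=7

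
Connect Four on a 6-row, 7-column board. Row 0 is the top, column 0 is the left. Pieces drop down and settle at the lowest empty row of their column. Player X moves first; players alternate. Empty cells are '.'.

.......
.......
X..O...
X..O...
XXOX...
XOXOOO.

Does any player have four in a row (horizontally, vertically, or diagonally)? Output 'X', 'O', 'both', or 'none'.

X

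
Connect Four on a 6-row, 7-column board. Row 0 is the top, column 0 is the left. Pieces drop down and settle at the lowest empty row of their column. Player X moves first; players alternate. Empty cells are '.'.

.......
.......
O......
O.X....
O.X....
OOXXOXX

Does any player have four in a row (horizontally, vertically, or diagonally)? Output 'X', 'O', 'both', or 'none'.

O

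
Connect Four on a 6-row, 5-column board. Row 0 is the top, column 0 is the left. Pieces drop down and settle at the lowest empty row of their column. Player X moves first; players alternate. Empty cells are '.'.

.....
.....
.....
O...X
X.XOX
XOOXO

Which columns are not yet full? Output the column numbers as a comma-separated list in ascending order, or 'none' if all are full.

col 0: top cell = '.' → open
col 1: top cell = '.' → open
col 2: top cell = '.' → open
col 3: top cell = '.' → open
col 4: top cell = '.' → open

Answer: 0,1,2,3,4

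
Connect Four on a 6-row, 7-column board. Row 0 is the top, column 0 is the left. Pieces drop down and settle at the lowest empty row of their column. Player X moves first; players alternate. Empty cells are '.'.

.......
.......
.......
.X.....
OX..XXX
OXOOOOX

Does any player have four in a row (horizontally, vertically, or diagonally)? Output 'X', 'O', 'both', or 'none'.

O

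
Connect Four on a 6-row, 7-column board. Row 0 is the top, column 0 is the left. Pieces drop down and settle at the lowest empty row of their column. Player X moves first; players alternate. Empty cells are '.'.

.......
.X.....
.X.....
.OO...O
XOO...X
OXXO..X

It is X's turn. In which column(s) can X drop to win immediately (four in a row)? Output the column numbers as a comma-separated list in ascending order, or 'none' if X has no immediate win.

col 0: drop X → no win
col 1: drop X → no win
col 2: drop X → no win
col 3: drop X → no win
col 4: drop X → no win
col 5: drop X → no win
col 6: drop X → no win

Answer: none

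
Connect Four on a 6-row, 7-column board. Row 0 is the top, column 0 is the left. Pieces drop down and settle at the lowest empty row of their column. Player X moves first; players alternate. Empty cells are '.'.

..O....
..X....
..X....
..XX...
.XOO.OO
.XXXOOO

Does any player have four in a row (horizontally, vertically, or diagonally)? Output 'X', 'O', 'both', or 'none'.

none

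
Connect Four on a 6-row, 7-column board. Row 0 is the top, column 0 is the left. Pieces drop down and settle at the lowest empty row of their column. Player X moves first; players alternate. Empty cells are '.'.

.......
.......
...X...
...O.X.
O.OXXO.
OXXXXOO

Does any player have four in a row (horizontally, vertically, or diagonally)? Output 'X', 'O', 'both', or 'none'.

X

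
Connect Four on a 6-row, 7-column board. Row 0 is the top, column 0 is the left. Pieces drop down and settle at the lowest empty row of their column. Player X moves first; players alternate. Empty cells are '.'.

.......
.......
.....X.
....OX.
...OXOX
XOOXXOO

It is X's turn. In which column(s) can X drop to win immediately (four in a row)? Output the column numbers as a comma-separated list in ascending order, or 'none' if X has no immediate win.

col 0: drop X → no win
col 1: drop X → no win
col 2: drop X → no win
col 3: drop X → no win
col 4: drop X → no win
col 5: drop X → no win
col 6: drop X → no win

Answer: none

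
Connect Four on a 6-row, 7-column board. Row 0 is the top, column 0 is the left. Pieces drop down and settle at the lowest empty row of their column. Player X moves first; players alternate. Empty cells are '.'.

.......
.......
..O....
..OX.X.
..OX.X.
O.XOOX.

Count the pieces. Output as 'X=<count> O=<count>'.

X=6 O=6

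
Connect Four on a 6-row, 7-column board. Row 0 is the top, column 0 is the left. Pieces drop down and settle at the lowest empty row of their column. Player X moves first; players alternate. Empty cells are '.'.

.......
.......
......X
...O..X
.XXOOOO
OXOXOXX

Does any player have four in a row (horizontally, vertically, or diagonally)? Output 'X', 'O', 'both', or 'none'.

O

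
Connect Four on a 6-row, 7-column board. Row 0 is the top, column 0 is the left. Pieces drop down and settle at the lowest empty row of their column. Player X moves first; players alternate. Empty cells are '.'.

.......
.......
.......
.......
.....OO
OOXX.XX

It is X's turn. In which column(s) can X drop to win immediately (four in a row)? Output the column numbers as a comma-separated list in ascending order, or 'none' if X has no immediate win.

col 0: drop X → no win
col 1: drop X → no win
col 2: drop X → no win
col 3: drop X → no win
col 4: drop X → WIN!
col 5: drop X → no win
col 6: drop X → no win

Answer: 4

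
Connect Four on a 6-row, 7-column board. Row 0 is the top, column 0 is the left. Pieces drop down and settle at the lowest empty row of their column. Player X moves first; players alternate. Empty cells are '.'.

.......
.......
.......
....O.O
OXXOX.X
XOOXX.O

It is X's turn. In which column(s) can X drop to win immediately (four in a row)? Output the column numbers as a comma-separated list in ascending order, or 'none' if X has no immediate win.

Answer: none

Derivation:
col 0: drop X → no win
col 1: drop X → no win
col 2: drop X → no win
col 3: drop X → no win
col 4: drop X → no win
col 5: drop X → no win
col 6: drop X → no win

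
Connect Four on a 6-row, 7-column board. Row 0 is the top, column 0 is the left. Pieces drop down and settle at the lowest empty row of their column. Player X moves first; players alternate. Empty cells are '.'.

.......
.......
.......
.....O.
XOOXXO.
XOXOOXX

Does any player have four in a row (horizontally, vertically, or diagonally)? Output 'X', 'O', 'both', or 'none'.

none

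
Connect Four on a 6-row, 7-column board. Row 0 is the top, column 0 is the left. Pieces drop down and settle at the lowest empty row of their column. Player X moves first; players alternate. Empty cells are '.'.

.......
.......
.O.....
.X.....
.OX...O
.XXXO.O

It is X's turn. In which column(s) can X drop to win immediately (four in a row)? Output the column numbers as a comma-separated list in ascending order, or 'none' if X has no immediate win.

Answer: 0

Derivation:
col 0: drop X → WIN!
col 1: drop X → no win
col 2: drop X → no win
col 3: drop X → no win
col 4: drop X → no win
col 5: drop X → no win
col 6: drop X → no win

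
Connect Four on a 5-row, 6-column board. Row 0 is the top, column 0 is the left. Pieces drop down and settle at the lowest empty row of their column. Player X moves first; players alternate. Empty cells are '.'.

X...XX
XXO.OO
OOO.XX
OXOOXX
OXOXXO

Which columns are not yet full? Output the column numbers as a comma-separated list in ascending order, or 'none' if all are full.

col 0: top cell = 'X' → FULL
col 1: top cell = '.' → open
col 2: top cell = '.' → open
col 3: top cell = '.' → open
col 4: top cell = 'X' → FULL
col 5: top cell = 'X' → FULL

Answer: 1,2,3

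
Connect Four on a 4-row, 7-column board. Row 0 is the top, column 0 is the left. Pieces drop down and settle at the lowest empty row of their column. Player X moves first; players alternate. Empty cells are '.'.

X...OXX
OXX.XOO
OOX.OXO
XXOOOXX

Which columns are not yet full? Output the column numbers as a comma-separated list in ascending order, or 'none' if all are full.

col 0: top cell = 'X' → FULL
col 1: top cell = '.' → open
col 2: top cell = '.' → open
col 3: top cell = '.' → open
col 4: top cell = 'O' → FULL
col 5: top cell = 'X' → FULL
col 6: top cell = 'X' → FULL

Answer: 1,2,3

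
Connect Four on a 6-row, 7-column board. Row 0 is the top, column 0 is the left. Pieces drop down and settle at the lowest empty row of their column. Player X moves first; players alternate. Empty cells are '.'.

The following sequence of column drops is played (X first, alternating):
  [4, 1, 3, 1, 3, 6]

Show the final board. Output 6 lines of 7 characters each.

Answer: .......
.......
.......
.......
.O.X...
.O.XX.O

Derivation:
Move 1: X drops in col 4, lands at row 5
Move 2: O drops in col 1, lands at row 5
Move 3: X drops in col 3, lands at row 5
Move 4: O drops in col 1, lands at row 4
Move 5: X drops in col 3, lands at row 4
Move 6: O drops in col 6, lands at row 5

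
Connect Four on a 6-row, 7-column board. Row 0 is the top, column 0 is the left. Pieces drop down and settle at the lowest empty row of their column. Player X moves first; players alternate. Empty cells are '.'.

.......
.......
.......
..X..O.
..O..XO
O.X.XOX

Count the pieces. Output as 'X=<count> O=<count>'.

X=5 O=5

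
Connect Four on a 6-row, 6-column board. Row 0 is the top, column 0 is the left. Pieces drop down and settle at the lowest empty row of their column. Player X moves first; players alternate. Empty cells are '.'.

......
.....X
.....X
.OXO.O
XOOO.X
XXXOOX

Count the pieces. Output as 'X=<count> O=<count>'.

X=9 O=8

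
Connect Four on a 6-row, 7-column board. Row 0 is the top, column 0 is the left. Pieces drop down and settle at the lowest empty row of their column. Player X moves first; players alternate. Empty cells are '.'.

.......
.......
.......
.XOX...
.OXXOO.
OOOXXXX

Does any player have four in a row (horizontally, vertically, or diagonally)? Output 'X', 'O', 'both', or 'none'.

X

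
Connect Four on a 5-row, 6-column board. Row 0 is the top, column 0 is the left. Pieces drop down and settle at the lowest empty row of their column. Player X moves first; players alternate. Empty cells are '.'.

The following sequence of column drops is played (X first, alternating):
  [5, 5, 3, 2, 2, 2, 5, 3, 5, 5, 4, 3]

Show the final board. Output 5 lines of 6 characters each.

Answer: .....O
.....X
..OO.X
..XO.O
..OXXX

Derivation:
Move 1: X drops in col 5, lands at row 4
Move 2: O drops in col 5, lands at row 3
Move 3: X drops in col 3, lands at row 4
Move 4: O drops in col 2, lands at row 4
Move 5: X drops in col 2, lands at row 3
Move 6: O drops in col 2, lands at row 2
Move 7: X drops in col 5, lands at row 2
Move 8: O drops in col 3, lands at row 3
Move 9: X drops in col 5, lands at row 1
Move 10: O drops in col 5, lands at row 0
Move 11: X drops in col 4, lands at row 4
Move 12: O drops in col 3, lands at row 2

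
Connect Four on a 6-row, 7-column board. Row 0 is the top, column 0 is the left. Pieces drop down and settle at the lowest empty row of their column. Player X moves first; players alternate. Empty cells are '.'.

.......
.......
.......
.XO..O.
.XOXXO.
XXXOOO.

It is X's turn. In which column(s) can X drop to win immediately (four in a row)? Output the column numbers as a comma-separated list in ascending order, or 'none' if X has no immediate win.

Answer: 1

Derivation:
col 0: drop X → no win
col 1: drop X → WIN!
col 2: drop X → no win
col 3: drop X → no win
col 4: drop X → no win
col 5: drop X → no win
col 6: drop X → no win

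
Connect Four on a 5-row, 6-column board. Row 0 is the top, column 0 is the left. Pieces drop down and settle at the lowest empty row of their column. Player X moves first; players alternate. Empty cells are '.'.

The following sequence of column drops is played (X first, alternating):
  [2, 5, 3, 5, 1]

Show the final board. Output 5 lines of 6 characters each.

Answer: ......
......
......
.....O
.XXX.O

Derivation:
Move 1: X drops in col 2, lands at row 4
Move 2: O drops in col 5, lands at row 4
Move 3: X drops in col 3, lands at row 4
Move 4: O drops in col 5, lands at row 3
Move 5: X drops in col 1, lands at row 4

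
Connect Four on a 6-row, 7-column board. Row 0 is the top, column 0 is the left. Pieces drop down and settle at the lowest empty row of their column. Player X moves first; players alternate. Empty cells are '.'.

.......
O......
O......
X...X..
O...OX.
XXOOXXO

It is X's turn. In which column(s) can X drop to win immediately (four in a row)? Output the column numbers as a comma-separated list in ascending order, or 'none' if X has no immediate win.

col 0: drop X → no win
col 1: drop X → no win
col 2: drop X → no win
col 3: drop X → no win
col 4: drop X → no win
col 5: drop X → no win
col 6: drop X → no win

Answer: none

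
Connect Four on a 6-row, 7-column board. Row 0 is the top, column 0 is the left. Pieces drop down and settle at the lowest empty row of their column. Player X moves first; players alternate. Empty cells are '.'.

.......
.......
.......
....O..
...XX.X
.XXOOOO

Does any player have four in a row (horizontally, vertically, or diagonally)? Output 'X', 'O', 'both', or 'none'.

O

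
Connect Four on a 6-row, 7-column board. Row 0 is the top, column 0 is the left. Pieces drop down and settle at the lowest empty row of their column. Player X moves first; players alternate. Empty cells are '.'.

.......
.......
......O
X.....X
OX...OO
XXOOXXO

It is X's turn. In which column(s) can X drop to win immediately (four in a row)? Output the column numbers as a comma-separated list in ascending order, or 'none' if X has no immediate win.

Answer: none

Derivation:
col 0: drop X → no win
col 1: drop X → no win
col 2: drop X → no win
col 3: drop X → no win
col 4: drop X → no win
col 5: drop X → no win
col 6: drop X → no win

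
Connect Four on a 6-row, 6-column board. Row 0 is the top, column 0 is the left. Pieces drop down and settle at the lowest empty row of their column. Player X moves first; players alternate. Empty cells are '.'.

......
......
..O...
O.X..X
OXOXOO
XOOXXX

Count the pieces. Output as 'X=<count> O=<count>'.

X=8 O=8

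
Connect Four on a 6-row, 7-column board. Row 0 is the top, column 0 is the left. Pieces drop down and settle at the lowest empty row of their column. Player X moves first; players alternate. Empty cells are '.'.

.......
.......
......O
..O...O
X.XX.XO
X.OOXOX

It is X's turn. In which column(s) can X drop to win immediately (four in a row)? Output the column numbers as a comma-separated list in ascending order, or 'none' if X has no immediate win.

Answer: 4

Derivation:
col 0: drop X → no win
col 1: drop X → no win
col 2: drop X → no win
col 3: drop X → no win
col 4: drop X → WIN!
col 5: drop X → no win
col 6: drop X → no win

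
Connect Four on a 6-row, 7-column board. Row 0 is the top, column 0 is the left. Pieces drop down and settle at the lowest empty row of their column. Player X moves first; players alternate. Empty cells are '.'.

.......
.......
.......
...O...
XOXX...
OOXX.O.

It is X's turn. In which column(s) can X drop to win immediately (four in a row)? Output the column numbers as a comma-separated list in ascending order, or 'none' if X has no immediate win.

Answer: none

Derivation:
col 0: drop X → no win
col 1: drop X → no win
col 2: drop X → no win
col 3: drop X → no win
col 4: drop X → no win
col 5: drop X → no win
col 6: drop X → no win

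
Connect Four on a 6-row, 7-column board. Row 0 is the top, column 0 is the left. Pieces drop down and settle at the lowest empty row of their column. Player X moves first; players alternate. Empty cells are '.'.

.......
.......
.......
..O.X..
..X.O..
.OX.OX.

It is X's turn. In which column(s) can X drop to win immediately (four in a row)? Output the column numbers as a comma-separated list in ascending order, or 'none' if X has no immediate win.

Answer: none

Derivation:
col 0: drop X → no win
col 1: drop X → no win
col 2: drop X → no win
col 3: drop X → no win
col 4: drop X → no win
col 5: drop X → no win
col 6: drop X → no win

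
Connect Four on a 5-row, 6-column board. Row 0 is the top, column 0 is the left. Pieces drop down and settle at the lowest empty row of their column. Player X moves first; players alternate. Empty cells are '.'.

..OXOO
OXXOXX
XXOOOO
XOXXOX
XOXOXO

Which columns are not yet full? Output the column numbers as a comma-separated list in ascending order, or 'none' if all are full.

col 0: top cell = '.' → open
col 1: top cell = '.' → open
col 2: top cell = 'O' → FULL
col 3: top cell = 'X' → FULL
col 4: top cell = 'O' → FULL
col 5: top cell = 'O' → FULL

Answer: 0,1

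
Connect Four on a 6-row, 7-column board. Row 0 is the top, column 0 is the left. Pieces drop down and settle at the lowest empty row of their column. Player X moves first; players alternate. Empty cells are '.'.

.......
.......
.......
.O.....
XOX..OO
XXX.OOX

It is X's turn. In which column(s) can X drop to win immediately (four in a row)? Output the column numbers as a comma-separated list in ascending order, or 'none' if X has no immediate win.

col 0: drop X → no win
col 1: drop X → no win
col 2: drop X → no win
col 3: drop X → WIN!
col 4: drop X → no win
col 5: drop X → no win
col 6: drop X → no win

Answer: 3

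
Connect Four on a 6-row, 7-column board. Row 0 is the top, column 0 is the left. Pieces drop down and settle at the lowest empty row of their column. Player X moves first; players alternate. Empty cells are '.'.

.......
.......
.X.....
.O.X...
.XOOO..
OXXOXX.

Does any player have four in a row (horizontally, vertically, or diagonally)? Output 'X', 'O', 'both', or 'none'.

none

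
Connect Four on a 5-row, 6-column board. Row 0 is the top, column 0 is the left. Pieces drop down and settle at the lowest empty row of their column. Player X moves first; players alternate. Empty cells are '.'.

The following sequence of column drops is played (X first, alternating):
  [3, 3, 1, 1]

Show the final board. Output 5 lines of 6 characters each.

Move 1: X drops in col 3, lands at row 4
Move 2: O drops in col 3, lands at row 3
Move 3: X drops in col 1, lands at row 4
Move 4: O drops in col 1, lands at row 3

Answer: ......
......
......
.O.O..
.X.X..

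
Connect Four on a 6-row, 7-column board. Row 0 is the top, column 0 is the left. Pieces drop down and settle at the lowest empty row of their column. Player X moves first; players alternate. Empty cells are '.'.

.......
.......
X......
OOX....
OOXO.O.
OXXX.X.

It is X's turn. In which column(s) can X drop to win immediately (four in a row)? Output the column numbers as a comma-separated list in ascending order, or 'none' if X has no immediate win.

col 0: drop X → no win
col 1: drop X → no win
col 2: drop X → WIN!
col 3: drop X → no win
col 4: drop X → WIN!
col 5: drop X → no win
col 6: drop X → no win

Answer: 2,4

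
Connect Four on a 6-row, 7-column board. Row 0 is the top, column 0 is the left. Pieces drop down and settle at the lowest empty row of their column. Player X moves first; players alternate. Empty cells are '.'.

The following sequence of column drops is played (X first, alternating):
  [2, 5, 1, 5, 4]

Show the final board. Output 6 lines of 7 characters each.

Answer: .......
.......
.......
.......
.....O.
.XX.XO.

Derivation:
Move 1: X drops in col 2, lands at row 5
Move 2: O drops in col 5, lands at row 5
Move 3: X drops in col 1, lands at row 5
Move 4: O drops in col 5, lands at row 4
Move 5: X drops in col 4, lands at row 5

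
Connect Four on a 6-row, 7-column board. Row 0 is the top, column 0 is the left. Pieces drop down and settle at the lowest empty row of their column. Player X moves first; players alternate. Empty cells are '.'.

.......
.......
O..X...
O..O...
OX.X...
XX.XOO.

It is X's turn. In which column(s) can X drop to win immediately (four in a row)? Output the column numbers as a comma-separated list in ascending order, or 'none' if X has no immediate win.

col 0: drop X → no win
col 1: drop X → no win
col 2: drop X → WIN!
col 3: drop X → no win
col 4: drop X → no win
col 5: drop X → no win
col 6: drop X → no win

Answer: 2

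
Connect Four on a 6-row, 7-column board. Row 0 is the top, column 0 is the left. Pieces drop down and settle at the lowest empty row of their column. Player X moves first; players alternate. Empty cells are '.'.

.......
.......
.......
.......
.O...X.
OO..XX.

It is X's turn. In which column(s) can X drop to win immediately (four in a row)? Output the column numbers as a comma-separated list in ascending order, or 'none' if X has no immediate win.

Answer: none

Derivation:
col 0: drop X → no win
col 1: drop X → no win
col 2: drop X → no win
col 3: drop X → no win
col 4: drop X → no win
col 5: drop X → no win
col 6: drop X → no win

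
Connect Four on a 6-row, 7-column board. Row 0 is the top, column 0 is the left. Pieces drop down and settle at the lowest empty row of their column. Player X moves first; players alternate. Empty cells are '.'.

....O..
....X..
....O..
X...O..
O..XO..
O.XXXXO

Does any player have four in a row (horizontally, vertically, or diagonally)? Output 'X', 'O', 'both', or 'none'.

X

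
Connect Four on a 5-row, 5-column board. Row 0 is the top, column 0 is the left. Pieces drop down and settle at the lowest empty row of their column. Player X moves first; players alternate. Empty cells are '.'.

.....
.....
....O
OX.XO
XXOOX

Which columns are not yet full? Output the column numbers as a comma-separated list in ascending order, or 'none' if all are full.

Answer: 0,1,2,3,4

Derivation:
col 0: top cell = '.' → open
col 1: top cell = '.' → open
col 2: top cell = '.' → open
col 3: top cell = '.' → open
col 4: top cell = '.' → open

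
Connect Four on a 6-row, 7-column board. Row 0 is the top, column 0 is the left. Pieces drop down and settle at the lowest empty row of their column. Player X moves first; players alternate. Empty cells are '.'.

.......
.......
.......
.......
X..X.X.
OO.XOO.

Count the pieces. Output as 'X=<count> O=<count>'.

X=4 O=4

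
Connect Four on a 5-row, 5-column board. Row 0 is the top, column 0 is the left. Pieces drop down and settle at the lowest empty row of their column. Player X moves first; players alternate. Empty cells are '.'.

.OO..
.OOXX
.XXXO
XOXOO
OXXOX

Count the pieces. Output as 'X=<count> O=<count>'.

X=10 O=10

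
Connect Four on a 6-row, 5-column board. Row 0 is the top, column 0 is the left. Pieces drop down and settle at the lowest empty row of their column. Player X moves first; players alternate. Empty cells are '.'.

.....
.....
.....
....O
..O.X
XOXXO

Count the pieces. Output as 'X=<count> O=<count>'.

X=4 O=4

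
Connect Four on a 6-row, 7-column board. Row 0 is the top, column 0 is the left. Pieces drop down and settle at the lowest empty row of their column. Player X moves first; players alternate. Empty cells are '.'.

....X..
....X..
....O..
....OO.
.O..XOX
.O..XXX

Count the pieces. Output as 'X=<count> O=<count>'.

X=7 O=6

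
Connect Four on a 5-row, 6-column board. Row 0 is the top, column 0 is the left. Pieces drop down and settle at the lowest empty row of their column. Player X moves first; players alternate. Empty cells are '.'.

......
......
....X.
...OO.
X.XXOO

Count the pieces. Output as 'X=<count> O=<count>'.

X=4 O=4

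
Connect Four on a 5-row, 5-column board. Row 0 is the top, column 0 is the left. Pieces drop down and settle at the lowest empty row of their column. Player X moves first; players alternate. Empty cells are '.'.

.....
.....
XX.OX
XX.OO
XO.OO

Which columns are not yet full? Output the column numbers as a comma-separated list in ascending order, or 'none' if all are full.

col 0: top cell = '.' → open
col 1: top cell = '.' → open
col 2: top cell = '.' → open
col 3: top cell = '.' → open
col 4: top cell = '.' → open

Answer: 0,1,2,3,4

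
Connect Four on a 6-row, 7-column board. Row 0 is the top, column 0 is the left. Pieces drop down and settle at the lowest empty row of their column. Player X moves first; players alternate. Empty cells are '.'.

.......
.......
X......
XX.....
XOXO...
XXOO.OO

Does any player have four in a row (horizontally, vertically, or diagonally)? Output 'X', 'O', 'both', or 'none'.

X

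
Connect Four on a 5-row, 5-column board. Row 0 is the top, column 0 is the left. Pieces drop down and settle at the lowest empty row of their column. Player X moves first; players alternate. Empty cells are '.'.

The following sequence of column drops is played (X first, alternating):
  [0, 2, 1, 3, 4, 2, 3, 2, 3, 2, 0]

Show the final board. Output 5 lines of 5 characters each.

Answer: .....
..O..
..OX.
X.OX.
XXOOX

Derivation:
Move 1: X drops in col 0, lands at row 4
Move 2: O drops in col 2, lands at row 4
Move 3: X drops in col 1, lands at row 4
Move 4: O drops in col 3, lands at row 4
Move 5: X drops in col 4, lands at row 4
Move 6: O drops in col 2, lands at row 3
Move 7: X drops in col 3, lands at row 3
Move 8: O drops in col 2, lands at row 2
Move 9: X drops in col 3, lands at row 2
Move 10: O drops in col 2, lands at row 1
Move 11: X drops in col 0, lands at row 3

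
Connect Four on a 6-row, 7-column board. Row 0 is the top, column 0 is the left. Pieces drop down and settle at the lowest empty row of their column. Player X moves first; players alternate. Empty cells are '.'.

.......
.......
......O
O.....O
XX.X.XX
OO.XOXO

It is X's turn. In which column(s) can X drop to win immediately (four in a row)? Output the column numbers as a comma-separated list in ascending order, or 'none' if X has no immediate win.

col 0: drop X → no win
col 1: drop X → no win
col 2: drop X → no win
col 3: drop X → no win
col 4: drop X → WIN!
col 5: drop X → no win
col 6: drop X → no win

Answer: 4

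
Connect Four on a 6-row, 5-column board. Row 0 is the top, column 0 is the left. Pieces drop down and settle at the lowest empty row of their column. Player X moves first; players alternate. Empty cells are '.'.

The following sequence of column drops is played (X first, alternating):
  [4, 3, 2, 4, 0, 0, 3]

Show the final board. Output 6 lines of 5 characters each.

Move 1: X drops in col 4, lands at row 5
Move 2: O drops in col 3, lands at row 5
Move 3: X drops in col 2, lands at row 5
Move 4: O drops in col 4, lands at row 4
Move 5: X drops in col 0, lands at row 5
Move 6: O drops in col 0, lands at row 4
Move 7: X drops in col 3, lands at row 4

Answer: .....
.....
.....
.....
O..XO
X.XOX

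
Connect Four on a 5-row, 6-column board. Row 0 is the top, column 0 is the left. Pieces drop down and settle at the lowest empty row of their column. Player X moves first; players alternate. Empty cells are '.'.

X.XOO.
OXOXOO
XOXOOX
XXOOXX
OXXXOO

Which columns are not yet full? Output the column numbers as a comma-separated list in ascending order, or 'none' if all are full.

col 0: top cell = 'X' → FULL
col 1: top cell = '.' → open
col 2: top cell = 'X' → FULL
col 3: top cell = 'O' → FULL
col 4: top cell = 'O' → FULL
col 5: top cell = '.' → open

Answer: 1,5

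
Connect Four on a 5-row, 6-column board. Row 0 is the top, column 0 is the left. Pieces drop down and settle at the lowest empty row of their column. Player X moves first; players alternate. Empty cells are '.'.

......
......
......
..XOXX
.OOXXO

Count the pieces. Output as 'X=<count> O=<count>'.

X=5 O=4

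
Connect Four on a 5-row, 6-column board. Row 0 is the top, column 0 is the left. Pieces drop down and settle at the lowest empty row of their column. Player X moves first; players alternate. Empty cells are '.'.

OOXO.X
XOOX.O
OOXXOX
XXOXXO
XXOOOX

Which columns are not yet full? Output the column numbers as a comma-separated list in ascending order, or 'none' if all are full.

col 0: top cell = 'O' → FULL
col 1: top cell = 'O' → FULL
col 2: top cell = 'X' → FULL
col 3: top cell = 'O' → FULL
col 4: top cell = '.' → open
col 5: top cell = 'X' → FULL

Answer: 4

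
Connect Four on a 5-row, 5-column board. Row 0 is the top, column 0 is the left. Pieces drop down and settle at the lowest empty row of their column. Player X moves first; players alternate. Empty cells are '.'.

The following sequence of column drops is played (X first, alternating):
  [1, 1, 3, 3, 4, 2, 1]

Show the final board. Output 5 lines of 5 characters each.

Answer: .....
.....
.X...
.O.O.
.XOXX

Derivation:
Move 1: X drops in col 1, lands at row 4
Move 2: O drops in col 1, lands at row 3
Move 3: X drops in col 3, lands at row 4
Move 4: O drops in col 3, lands at row 3
Move 5: X drops in col 4, lands at row 4
Move 6: O drops in col 2, lands at row 4
Move 7: X drops in col 1, lands at row 2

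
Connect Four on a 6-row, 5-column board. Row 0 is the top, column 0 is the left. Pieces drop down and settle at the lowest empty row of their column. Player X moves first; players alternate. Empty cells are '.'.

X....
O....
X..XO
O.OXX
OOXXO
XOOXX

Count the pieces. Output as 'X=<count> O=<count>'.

X=10 O=9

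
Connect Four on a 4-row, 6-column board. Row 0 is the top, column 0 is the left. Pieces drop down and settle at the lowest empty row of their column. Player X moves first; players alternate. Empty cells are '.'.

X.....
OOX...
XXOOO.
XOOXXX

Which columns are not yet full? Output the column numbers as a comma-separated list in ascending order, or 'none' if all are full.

col 0: top cell = 'X' → FULL
col 1: top cell = '.' → open
col 2: top cell = '.' → open
col 3: top cell = '.' → open
col 4: top cell = '.' → open
col 5: top cell = '.' → open

Answer: 1,2,3,4,5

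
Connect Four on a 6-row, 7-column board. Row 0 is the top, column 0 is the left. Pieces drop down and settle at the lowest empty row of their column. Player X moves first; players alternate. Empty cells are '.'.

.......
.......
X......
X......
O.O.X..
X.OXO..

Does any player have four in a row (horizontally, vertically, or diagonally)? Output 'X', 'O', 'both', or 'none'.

none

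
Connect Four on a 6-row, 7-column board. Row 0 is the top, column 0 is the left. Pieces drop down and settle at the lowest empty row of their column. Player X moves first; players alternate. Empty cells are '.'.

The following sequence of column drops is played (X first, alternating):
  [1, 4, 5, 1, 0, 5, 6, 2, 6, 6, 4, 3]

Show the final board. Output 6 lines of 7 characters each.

Answer: .......
.......
.......
......O
.O..XOX
XXOOOXX

Derivation:
Move 1: X drops in col 1, lands at row 5
Move 2: O drops in col 4, lands at row 5
Move 3: X drops in col 5, lands at row 5
Move 4: O drops in col 1, lands at row 4
Move 5: X drops in col 0, lands at row 5
Move 6: O drops in col 5, lands at row 4
Move 7: X drops in col 6, lands at row 5
Move 8: O drops in col 2, lands at row 5
Move 9: X drops in col 6, lands at row 4
Move 10: O drops in col 6, lands at row 3
Move 11: X drops in col 4, lands at row 4
Move 12: O drops in col 3, lands at row 5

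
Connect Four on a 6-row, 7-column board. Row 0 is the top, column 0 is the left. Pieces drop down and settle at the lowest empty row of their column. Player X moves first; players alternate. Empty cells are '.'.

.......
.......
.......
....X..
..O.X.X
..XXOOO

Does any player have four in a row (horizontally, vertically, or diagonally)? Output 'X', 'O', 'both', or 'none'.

none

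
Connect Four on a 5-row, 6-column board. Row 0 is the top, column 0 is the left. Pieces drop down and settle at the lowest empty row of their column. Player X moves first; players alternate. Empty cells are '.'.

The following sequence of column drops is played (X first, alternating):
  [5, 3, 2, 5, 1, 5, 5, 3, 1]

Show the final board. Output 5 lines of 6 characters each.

Move 1: X drops in col 5, lands at row 4
Move 2: O drops in col 3, lands at row 4
Move 3: X drops in col 2, lands at row 4
Move 4: O drops in col 5, lands at row 3
Move 5: X drops in col 1, lands at row 4
Move 6: O drops in col 5, lands at row 2
Move 7: X drops in col 5, lands at row 1
Move 8: O drops in col 3, lands at row 3
Move 9: X drops in col 1, lands at row 3

Answer: ......
.....X
.....O
.X.O.O
.XXO.X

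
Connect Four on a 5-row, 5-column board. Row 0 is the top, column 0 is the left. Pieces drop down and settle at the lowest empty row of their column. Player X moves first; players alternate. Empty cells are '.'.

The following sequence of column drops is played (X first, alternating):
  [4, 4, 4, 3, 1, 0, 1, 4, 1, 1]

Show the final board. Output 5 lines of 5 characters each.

Move 1: X drops in col 4, lands at row 4
Move 2: O drops in col 4, lands at row 3
Move 3: X drops in col 4, lands at row 2
Move 4: O drops in col 3, lands at row 4
Move 5: X drops in col 1, lands at row 4
Move 6: O drops in col 0, lands at row 4
Move 7: X drops in col 1, lands at row 3
Move 8: O drops in col 4, lands at row 1
Move 9: X drops in col 1, lands at row 2
Move 10: O drops in col 1, lands at row 1

Answer: .....
.O..O
.X..X
.X..O
OX.OX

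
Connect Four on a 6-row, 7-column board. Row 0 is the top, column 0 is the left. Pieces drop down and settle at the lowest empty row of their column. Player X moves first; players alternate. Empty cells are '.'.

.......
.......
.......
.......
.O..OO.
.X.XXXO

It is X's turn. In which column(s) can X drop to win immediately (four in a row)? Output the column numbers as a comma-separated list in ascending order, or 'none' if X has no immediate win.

Answer: 2

Derivation:
col 0: drop X → no win
col 1: drop X → no win
col 2: drop X → WIN!
col 3: drop X → no win
col 4: drop X → no win
col 5: drop X → no win
col 6: drop X → no win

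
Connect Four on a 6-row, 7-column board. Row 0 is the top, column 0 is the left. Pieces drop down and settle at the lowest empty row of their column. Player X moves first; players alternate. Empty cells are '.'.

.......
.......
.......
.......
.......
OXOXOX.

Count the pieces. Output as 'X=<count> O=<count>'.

X=3 O=3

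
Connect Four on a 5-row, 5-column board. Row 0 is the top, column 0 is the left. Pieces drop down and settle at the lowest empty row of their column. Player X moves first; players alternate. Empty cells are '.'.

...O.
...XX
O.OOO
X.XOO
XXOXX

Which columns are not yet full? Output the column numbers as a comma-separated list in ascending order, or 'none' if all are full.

Answer: 0,1,2,4

Derivation:
col 0: top cell = '.' → open
col 1: top cell = '.' → open
col 2: top cell = '.' → open
col 3: top cell = 'O' → FULL
col 4: top cell = '.' → open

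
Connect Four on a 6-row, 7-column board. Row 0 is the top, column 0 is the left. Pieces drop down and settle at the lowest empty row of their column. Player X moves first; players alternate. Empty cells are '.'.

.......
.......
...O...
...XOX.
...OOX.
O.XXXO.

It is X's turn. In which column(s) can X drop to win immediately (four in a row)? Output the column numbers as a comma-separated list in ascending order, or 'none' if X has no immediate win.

col 0: drop X → no win
col 1: drop X → WIN!
col 2: drop X → no win
col 3: drop X → no win
col 4: drop X → no win
col 5: drop X → no win
col 6: drop X → no win

Answer: 1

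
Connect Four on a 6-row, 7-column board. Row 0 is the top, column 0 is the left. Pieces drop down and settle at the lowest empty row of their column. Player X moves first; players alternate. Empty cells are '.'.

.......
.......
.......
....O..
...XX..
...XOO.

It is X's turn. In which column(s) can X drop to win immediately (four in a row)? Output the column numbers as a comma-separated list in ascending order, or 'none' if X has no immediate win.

col 0: drop X → no win
col 1: drop X → no win
col 2: drop X → no win
col 3: drop X → no win
col 4: drop X → no win
col 5: drop X → no win
col 6: drop X → no win

Answer: none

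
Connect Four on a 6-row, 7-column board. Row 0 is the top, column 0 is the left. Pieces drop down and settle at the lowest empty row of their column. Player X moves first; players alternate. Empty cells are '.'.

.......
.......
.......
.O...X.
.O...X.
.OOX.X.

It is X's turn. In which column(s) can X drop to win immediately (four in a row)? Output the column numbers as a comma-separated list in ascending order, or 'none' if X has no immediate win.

col 0: drop X → no win
col 1: drop X → no win
col 2: drop X → no win
col 3: drop X → no win
col 4: drop X → no win
col 5: drop X → WIN!
col 6: drop X → no win

Answer: 5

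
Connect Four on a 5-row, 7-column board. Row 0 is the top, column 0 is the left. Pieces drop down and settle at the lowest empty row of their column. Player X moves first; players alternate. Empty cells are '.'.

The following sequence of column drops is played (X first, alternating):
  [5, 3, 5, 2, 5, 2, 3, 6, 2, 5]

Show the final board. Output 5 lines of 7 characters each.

Answer: .......
.....O.
..X..X.
..OX.X.
..OO.XO

Derivation:
Move 1: X drops in col 5, lands at row 4
Move 2: O drops in col 3, lands at row 4
Move 3: X drops in col 5, lands at row 3
Move 4: O drops in col 2, lands at row 4
Move 5: X drops in col 5, lands at row 2
Move 6: O drops in col 2, lands at row 3
Move 7: X drops in col 3, lands at row 3
Move 8: O drops in col 6, lands at row 4
Move 9: X drops in col 2, lands at row 2
Move 10: O drops in col 5, lands at row 1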